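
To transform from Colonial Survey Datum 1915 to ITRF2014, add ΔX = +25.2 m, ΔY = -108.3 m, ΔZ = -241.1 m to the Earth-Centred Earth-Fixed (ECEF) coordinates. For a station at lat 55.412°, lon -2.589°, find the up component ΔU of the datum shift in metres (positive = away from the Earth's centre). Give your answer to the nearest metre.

ΔU = -181 m

The local up (radial) axis is (cos φ cos λ, cos φ sin λ, sin φ), giving ΔU = 14.291 + 2.777 − 198.487 = -181.42 m.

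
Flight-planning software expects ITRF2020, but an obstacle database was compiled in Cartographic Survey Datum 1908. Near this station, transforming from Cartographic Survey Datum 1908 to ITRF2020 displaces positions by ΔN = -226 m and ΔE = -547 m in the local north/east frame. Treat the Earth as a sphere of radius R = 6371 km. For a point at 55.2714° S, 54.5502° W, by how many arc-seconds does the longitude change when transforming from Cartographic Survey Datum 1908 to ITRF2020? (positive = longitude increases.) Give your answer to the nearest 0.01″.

Δλ = -31.09″

At latitude -55.2714°, cos φ = 0.569690.
One radian of longitude at latitude φ spans R cos φ, so Δλ = ΔE / (R cos φ) = -547.0 / (6371000 × 0.569690) = -1.5071e-04 rad = -31.086″.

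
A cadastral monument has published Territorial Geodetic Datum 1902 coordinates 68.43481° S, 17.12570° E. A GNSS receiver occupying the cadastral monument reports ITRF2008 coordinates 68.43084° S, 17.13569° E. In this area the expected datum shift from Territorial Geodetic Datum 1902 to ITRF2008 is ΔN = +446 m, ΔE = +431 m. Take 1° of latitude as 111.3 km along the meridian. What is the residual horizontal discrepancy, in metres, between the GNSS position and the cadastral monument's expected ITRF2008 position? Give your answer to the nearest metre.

Observed coordinate differences: Δφ = +0.00397°, Δλ = +0.00999°.
Converting to metres (1° lat = 111300 m, cos φ = 0.367560): observed ΔN = 441.9 m, observed ΔE = 408.7 m.
Subtracting the expected shift leaves a residual of 441.9 − (446) = -4.1 m north and 408.7 − (431) = -22.3 m east.
Residual distance = √((-4.1)² + (-22.3)²) = 22.7 m.

23 m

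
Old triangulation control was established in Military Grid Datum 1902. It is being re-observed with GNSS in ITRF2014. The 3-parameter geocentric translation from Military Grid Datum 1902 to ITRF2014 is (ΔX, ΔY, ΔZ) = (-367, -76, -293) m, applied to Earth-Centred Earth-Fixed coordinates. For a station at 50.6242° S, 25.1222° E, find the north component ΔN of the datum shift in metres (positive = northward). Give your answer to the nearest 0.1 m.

ΔN = -467.7 m

At φ = -50.6242°, λ = 25.1222°: sin φ = -0.773002, cos φ = 0.634404, sin λ = 0.424550, cos λ = 0.905404.
ΔN = −sin φ cos λ·ΔX − sin φ sin λ·ΔY + cos φ·ΔZ = −(-0.773002)(0.905404)(-367) − (-0.773002)(0.424550)(-76) + (0.634404)(-293) = -467.68 m.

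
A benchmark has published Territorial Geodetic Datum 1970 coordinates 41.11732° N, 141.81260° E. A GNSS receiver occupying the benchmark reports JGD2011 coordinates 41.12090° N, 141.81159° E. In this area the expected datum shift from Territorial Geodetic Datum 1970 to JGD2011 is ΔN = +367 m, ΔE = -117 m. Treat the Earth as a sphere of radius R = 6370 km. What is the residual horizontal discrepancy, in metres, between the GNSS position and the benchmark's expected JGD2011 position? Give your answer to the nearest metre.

45 m

Observed coordinate differences: Δφ = +0.00358°, Δλ = -0.00101°.
Converting to metres (1° lat = 111177 m, cos φ = 0.753365): observed ΔN = 398.0 m, observed ΔE = -84.6 m.
Subtracting the expected shift leaves a residual of 398.0 − (367) = 31.0 m north and -84.6 − (-117) = 32.4 m east.
Residual distance = √(31.0² + 32.4²) = 44.9 m.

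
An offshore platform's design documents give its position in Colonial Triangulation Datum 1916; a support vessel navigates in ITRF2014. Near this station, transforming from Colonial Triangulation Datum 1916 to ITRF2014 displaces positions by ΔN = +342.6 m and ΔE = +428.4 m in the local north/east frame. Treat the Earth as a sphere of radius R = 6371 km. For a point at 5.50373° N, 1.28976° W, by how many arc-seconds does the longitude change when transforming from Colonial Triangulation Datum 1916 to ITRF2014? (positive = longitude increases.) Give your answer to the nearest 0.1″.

Δλ = 13.9″

At latitude 5.50373°, cos φ = 0.995390.
One radian of longitude at latitude φ spans R cos φ, so Δλ = ΔE / (R cos φ) = 428.4 / (6371000 × 0.995390) = 6.7554e-05 rad = 13.934″.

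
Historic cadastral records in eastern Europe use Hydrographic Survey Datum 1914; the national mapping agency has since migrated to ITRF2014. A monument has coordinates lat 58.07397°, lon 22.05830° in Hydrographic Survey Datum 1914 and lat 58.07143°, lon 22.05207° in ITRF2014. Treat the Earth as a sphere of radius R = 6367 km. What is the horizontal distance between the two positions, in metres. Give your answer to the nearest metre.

462 m

Δφ = 58.07143° − 58.07397° = -0.00254°; Δλ = 22.05207° − 22.05830° = -0.00623°.
1° along a meridian = πR/180 = 111125 m.
ΔN = Δφ × 111125 = -282.3 m; ΔE = Δλ × 111125 × cos(58.07397°) = -0.00623 × 111125 × 0.528824 = -366.1 m.
Distance = √(ΔE² + ΔN²) = √((-366.1)² + (-282.3)²) = 462.3 m.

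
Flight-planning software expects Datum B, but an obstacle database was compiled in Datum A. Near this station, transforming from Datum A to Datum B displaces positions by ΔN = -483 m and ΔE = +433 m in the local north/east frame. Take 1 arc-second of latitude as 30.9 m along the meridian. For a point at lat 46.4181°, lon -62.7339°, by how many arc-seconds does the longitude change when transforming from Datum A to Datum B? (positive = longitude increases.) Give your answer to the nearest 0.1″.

Δλ = 20.3″

At latitude 46.4181°, cos φ = 0.689391.
1″ of longitude at this latitude = 30.90 × cos φ = 21.3022 m, so Δλ = 433.0 / 21.3022 = 20.327″.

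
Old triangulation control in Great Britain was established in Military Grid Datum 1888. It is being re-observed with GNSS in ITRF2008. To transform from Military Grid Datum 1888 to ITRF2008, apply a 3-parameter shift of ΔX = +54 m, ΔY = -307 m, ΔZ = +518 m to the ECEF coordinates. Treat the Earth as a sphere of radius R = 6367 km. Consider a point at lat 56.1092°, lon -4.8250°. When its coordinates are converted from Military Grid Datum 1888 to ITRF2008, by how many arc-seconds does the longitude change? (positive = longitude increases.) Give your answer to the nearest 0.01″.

Δλ = -17.51″

sin φ = 0.830102, cos φ = 0.557612, sin λ = -0.084113, cos λ = 0.996456.
East component: ΔE = −sin λ·ΔX + cos λ·ΔY = −(-0.084113)(54) + (0.996456)(-307) = -301.37 m.
1° of latitude spans πR/180 = 111125 m; at latitude φ, 1° of longitude spans that × cos φ = 61964.7 m, so Δλ = -301.37 / 61964.7 × 3600 = -17.509″.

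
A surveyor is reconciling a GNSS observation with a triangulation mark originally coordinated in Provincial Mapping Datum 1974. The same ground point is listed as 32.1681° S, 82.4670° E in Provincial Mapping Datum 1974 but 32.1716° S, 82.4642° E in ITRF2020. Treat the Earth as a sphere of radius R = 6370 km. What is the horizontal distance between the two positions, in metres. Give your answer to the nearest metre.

Δφ = -32.1716° − -32.1681° = -0.0035°; Δλ = 82.4642° − 82.4670° = -0.0028°.
1° along a meridian = πR/180 = 111177 m.
ΔN = Δφ × 111177 = -389.1 m; ΔE = Δλ × 111177 × cos(-32.1681°) = -0.0028 × 111177 × 0.846490 = -263.5 m.
Distance = √(ΔE² + ΔN²) = √((-263.5)² + (-389.1)²) = 469.9 m.

470 m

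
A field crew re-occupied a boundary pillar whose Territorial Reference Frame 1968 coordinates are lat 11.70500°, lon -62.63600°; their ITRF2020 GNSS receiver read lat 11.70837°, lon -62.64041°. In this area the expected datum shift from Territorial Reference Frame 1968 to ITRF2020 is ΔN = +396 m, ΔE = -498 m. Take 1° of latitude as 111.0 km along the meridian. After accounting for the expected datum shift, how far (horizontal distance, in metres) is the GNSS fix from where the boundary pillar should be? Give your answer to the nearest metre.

29 m

Observed coordinate differences: Δφ = +0.00337°, Δλ = -0.00441°.
Converting to metres (1° lat = 111000 m, cos φ = 0.979205): observed ΔN = 374.1 m, observed ΔE = -479.3 m.
Subtracting the expected shift leaves a residual of 374.1 − (396) = -21.9 m north and -479.3 − (-498) = 18.7 m east.
Residual distance = √((-21.9)² + 18.7²) = 28.8 m.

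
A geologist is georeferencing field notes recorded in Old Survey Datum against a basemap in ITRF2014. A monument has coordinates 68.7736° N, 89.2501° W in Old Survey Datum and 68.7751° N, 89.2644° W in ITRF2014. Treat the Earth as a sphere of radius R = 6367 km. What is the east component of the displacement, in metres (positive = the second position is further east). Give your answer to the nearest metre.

Δφ = 68.7751° − 68.7736° = +0.0015°; Δλ = -89.2644° − -89.2501° = -0.0143°.
1° along a meridian = πR/180 = 111125 m.
ΔN = Δφ × 111125 = 166.7 m; ΔE = Δλ × 111125 × cos(68.7736°) = -0.0143 × 111125 × 0.362054 = -575.3 m.

ΔE = -575 m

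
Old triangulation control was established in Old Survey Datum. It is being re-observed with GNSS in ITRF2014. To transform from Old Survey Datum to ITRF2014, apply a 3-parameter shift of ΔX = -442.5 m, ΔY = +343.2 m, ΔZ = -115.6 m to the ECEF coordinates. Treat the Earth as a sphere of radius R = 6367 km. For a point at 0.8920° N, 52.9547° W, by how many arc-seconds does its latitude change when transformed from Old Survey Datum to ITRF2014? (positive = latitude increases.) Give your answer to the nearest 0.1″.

sin φ = 0.015568, cos φ = 0.999879, sin λ = -0.798159, cos λ = 0.602446.
North component: ΔN = −sin φ cos λ·ΔX − sin φ sin λ·ΔY + cos φ·ΔZ = −(0.015568)(0.602446)(-442.5) − (0.015568)(-0.798159)(343.2) + (0.999879)(-115.6) = -107.17 m.
1° of latitude spans πR/180 = 111125 m, so Δφ = -107.17 / 111125 × 3600 = -3.472″.

Δφ = -3.5″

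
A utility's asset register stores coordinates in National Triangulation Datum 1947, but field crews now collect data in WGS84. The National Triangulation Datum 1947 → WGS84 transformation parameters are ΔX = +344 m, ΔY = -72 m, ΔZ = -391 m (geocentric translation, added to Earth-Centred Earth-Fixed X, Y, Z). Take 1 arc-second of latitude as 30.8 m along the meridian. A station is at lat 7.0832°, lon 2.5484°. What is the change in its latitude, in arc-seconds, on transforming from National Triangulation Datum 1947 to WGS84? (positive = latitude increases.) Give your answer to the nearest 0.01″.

sin φ = 0.123311, cos φ = 0.992368, sin λ = 0.044463, cos λ = 0.999011.
North component: ΔN = −sin φ cos λ·ΔX − sin φ sin λ·ΔY + cos φ·ΔZ = −(0.123311)(0.999011)(344) − (0.123311)(0.044463)(-72) + (0.992368)(-391) = -430.00 m.
1° of latitude spans 3600 × 30.80 = 110880 m, so Δφ = -430.00 / 110880 × 3600 = -13.961″.

Δφ = -13.96″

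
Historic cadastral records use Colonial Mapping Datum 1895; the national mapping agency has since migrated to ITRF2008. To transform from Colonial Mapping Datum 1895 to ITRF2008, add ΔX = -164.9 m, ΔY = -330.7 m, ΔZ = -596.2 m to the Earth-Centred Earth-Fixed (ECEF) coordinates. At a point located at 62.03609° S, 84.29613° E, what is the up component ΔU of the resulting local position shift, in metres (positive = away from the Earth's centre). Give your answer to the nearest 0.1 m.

At φ = -62.03609°, λ = 84.29613°: sin φ = -0.883243, cos φ = 0.468915, sin λ = 0.995049, cos λ = 0.099387.
ΔU = cos φ cos λ·ΔX + cos φ sin λ·ΔY + sin φ·ΔZ = (0.468915)(0.099387)(-164.9) + (0.468915)(0.995049)(-330.7) + (-0.883243)(-596.2) = 364.60 m.

ΔU = 364.6 m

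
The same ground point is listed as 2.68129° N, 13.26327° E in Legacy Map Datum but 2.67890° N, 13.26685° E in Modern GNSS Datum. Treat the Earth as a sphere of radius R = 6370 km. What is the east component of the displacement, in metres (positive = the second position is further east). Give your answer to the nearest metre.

ΔE = 398 m

Δφ = 2.67890° − 2.68129° = -0.00239°; Δλ = 13.26685° − 13.26327° = +0.00358°.
1° along a meridian = πR/180 = 111177 m.
ΔN = Δφ × 111177 = -265.7 m; ΔE = Δλ × 111177 × cos(2.68129°) = +0.00358 × 111177 × 0.998905 = 397.6 m.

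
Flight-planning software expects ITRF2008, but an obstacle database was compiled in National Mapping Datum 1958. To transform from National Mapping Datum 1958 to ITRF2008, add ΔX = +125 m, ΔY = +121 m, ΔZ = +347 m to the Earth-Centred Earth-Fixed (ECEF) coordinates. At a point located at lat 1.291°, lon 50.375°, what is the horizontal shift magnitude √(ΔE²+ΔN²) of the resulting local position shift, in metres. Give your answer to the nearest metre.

344 m

At φ = 1.291°, λ = 50.375°: sin φ = 0.022530, cos φ = 0.999746, sin λ = 0.770235, cos λ = 0.637760.
ΔE = −sin λ·ΔX + cos λ·ΔY = −(0.770235)·(125) + (0.637760)·(121) = -19.11 m.
ΔN = −sin φ cos λ·ΔX − sin φ sin λ·ΔY + cos φ·ΔZ = −(0.022530)(0.637760)(125) − (0.022530)(0.770235)(121) + (0.999746)(347) = 343.02 m.
Horizontal magnitude = √(ΔE² + ΔN²) = √((-19.11)² + 343.02²) = 343.55 m.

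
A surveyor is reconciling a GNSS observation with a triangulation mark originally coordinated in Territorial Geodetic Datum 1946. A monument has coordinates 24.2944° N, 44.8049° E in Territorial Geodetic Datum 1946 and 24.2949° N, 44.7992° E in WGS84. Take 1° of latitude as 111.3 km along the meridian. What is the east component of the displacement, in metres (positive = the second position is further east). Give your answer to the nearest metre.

ΔE = -578 m

Δφ = 24.2949° − 24.2944° = +0.0005°; Δλ = 44.7992° − 44.8049° = -0.0057°.
ΔN = Δφ × 111300 = 55.6 m; ΔE = Δλ × 111300 × cos(24.2944°) = -0.0057 × 111300 × 0.911443 = -578.2 m.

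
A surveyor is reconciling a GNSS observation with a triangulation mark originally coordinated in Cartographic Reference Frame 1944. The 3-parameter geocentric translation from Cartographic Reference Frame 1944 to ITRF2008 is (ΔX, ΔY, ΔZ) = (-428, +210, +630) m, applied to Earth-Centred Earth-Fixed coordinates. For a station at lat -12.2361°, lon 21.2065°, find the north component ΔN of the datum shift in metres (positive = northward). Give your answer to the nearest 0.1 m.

At φ = -12.2361°, λ = 21.2065°: sin φ = -0.211941, cos φ = 0.977283, sin λ = 0.361730, cos λ = 0.932283.
ΔN = −sin φ cos λ·ΔX − sin φ sin λ·ΔY + cos φ·ΔZ = −(-0.211941)(0.932283)(-428) − (-0.211941)(0.361730)(210) + (0.977283)(630) = 547.22 m.

ΔN = 547.2 m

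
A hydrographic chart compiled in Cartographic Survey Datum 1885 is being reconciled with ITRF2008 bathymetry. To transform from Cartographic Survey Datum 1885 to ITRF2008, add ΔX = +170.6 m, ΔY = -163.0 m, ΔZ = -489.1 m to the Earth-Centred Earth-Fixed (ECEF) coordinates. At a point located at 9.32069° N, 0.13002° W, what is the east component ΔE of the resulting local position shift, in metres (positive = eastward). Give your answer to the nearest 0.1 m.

The local east axis at (φ, λ) is (−sin λ, cos λ, 0), so ΔE = −sin(-0.13002°)·170.6 + cos(-0.13002°)·(-163.0) = -162.61 m.

ΔE = -162.6 m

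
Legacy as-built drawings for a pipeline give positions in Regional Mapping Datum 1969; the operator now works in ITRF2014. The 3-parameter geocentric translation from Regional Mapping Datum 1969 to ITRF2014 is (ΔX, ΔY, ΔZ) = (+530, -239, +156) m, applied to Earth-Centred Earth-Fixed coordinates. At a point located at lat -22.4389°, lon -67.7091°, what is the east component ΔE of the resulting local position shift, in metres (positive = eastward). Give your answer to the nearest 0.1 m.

ΔE = 399.7 m

The local east axis at (φ, λ) is (−sin λ, cos λ, 0), so ΔE = −sin(-67.7091°)·530 + cos(-67.7091°)·(-239) = 399.74 m.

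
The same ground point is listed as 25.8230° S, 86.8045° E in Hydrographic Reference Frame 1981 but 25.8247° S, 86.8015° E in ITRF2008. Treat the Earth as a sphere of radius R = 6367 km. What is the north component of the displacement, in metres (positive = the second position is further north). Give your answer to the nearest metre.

Δφ = -25.8247° − -25.8230° = -0.0017°; Δλ = 86.8015° − 86.8045° = -0.0030°.
1° along a meridian = πR/180 = 111125 m.
ΔN = Δφ × 111125 = -188.9 m; ΔE = Δλ × 111125 × cos(-25.8230°) = -0.0030 × 111125 × 0.900144 = -300.1 m.

ΔN = -189 m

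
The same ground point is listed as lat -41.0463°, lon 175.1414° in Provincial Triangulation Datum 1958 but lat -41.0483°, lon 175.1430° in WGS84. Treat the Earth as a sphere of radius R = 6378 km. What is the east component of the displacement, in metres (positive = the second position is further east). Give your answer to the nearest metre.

Δφ = -41.0483° − -41.0463° = -0.0020°; Δλ = 175.1430° − 175.1414° = +0.0016°.
1° along a meridian = πR/180 = 111317 m.
ΔN = Δφ × 111317 = -222.6 m; ΔE = Δλ × 111317 × cos(-41.0463°) = +0.0016 × 111317 × 0.754179 = 134.3 m.

ΔE = 134 m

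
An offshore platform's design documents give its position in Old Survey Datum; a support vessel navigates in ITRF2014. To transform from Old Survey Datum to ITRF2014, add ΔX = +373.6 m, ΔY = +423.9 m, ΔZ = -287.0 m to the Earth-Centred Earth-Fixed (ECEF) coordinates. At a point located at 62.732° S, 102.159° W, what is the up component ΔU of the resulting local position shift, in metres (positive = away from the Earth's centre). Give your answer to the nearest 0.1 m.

ΔU = 29.2 m

The local up (radial) axis is (cos φ cos λ, cos φ sin λ, sin φ), giving ΔU = -36.052 − 189.854 + 255.107 = 29.20 m.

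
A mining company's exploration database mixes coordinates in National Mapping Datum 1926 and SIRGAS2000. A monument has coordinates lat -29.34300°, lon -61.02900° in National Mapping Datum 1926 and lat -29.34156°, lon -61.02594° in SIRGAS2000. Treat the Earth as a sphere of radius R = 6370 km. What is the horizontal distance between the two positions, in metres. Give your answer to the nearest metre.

Δφ = -29.34156° − -29.34300° = +0.00144°; Δλ = -61.02594° − -61.02900° = +0.00306°.
1° along a meridian = πR/180 = 111177 m.
ΔN = Δφ × 111177 = 160.1 m; ΔE = Δλ × 111177 × cos(-29.34300°) = +0.00306 × 111177 × 0.871702 = 296.6 m.
Distance = √(ΔE² + ΔN²) = √(296.6² + 160.1²) = 337.0 m.

337 m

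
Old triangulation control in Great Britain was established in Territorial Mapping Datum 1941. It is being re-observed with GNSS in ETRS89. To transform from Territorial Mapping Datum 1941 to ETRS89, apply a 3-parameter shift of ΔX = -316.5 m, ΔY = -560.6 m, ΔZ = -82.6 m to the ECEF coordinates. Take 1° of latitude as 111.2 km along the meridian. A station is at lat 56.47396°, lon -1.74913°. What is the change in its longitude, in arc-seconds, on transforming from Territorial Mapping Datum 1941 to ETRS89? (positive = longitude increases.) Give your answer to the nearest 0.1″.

sin φ = 0.833635, cos φ = 0.552316, sin λ = -0.030523, cos λ = 0.999534.
East component: ΔE = −sin λ·ΔX + cos λ·ΔY = −(-0.030523)(-316.5) + (0.999534)(-560.6) = -570.00 m.
1° of latitude spans 111200 m; at latitude φ, 1° of longitude spans that × cos φ = 61417.5 m, so Δλ = -570.00 / 61417.5 × 3600 = -33.411″.

Δλ = -33.4″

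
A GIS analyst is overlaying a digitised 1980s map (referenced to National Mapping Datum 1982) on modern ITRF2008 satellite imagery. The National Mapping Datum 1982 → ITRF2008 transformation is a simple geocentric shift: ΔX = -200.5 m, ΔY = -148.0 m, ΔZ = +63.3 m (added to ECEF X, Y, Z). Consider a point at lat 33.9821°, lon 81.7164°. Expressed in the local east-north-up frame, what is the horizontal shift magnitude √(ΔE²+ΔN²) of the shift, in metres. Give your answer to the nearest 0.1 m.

The local east axis at (φ, λ) is (−sin λ, cos λ, 0), so ΔE = −sin(81.7164°)·(-200.5) + cos(81.7164°)·(-148.0) = 177.09 m.
The local north axis is (−sin φ cos λ, −sin φ sin λ, cos φ), giving ΔN = 16.146 + 81.859 + 52.489 = 150.49 m.
Horizontal magnitude = √(ΔE² + ΔN²) = √(177.09² + 150.49²) = 232.40 m.

232.4 m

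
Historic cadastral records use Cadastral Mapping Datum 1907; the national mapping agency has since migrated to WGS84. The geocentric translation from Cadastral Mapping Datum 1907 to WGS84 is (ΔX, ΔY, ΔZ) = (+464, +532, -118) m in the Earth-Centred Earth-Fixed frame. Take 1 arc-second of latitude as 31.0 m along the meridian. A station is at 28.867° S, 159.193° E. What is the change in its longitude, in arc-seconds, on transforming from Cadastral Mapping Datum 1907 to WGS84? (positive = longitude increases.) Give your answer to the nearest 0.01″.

Δλ = -24.39″

sin φ = -0.482778, cos φ = 0.875743, sin λ = 0.355221, cos λ = -0.934782.
East component: ΔE = −sin λ·ΔX + cos λ·ΔY = −(0.355221)(464) + (-0.934782)(532) = -662.13 m.
1° of latitude spans 3600 × 31.00 = 111600 m; at latitude φ, 1° of longitude spans that × cos φ = 97732.9 m, so Δλ = -662.13 / 97732.9 × 3600 = -24.390″.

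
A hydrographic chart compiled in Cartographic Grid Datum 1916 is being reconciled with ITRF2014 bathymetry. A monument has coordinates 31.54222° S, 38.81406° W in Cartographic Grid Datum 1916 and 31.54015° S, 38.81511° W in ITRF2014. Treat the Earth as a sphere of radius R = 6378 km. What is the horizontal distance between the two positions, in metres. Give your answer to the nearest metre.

251 m

Δφ = -31.54015° − -31.54222° = +0.00207°; Δλ = -38.81511° − -38.81406° = -0.00105°.
1° along a meridian = πR/180 = 111317 m.
ΔN = Δφ × 111317 = 230.4 m; ΔE = Δλ × 111317 × cos(-31.54222°) = -0.00105 × 111317 × 0.852255 = -99.6 m.
Distance = √(ΔE² + ΔN²) = √((-99.6)² + 230.4²) = 251.0 m.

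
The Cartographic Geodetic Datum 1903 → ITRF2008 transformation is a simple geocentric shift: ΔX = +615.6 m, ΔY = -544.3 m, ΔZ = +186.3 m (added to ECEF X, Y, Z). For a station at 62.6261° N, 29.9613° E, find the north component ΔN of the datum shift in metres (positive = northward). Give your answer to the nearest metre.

ΔN = -147 m

At φ = 62.6261°, λ = 29.9613°: sin φ = 0.888025, cos φ = 0.459795, sin λ = 0.499415, cos λ = 0.866363.
ΔN = −sin φ cos λ·ΔX − sin φ sin λ·ΔY + cos φ·ΔZ = −(0.888025)(0.866363)(615.6) − (0.888025)(0.499415)(-544.3) + (0.459795)(186.3) = -146.56 m.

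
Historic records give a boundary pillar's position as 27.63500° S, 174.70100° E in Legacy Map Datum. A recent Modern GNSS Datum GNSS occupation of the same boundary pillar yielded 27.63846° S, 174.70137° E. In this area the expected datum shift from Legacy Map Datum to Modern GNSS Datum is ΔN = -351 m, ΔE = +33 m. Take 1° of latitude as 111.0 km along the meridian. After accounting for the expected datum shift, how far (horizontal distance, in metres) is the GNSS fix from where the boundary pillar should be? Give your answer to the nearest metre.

33 m

Observed coordinate differences: Δφ = -0.00346°, Δλ = +0.00037°.
Converting to metres (1° lat = 111000 m, cos φ = 0.885920): observed ΔN = -384.1 m, observed ΔE = 36.4 m.
Subtracting the expected shift leaves a residual of -384.1 − (-351) = -33.1 m north and 36.4 − (33) = 3.4 m east.
Residual distance = √((-33.1)² + 3.4²) = 33.2 m.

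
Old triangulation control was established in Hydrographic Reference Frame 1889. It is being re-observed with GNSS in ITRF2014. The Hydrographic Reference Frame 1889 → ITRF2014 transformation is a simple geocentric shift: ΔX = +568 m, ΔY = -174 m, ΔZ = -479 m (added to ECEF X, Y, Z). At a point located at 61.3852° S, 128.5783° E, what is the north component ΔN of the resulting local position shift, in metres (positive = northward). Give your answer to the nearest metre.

The local north axis is (−sin φ cos λ, −sin φ sin λ, cos φ), giving ΔN = -310.934 − 119.411 − 229.402 = -659.75 m.

ΔN = -660 m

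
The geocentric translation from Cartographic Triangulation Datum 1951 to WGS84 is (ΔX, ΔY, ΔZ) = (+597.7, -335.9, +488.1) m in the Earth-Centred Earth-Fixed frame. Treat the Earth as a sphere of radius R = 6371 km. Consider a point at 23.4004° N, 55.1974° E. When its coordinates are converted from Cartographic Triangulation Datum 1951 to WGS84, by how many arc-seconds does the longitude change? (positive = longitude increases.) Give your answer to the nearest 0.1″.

Δλ = -24.1″

sin φ = 0.397154, cos φ = 0.917752, sin λ = 0.821123, cos λ = 0.570751.
East component: ΔE = −sin λ·ΔX + cos λ·ΔY = −(0.821123)(597.7) + (0.570751)(-335.9) = -682.50 m.
1° of latitude spans πR/180 = 111195 m; at latitude φ, 1° of longitude spans that × cos φ = 102049.3 m, so Δλ = -682.50 / 102049.3 × 3600 = -24.077″.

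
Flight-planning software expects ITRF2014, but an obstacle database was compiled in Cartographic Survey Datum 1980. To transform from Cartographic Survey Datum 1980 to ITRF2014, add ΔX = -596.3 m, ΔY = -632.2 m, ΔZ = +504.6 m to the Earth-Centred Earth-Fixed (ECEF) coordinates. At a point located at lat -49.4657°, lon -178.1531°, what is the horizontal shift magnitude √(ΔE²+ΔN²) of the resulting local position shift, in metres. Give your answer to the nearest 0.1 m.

1004.8 m

The local east axis at (φ, λ) is (−sin λ, cos λ, 0), so ΔE = −sin(-178.1531°)·(-596.3) + cos(-178.1531°)·(-632.2) = 612.65 m.
The local north axis is (−sin φ cos λ, −sin φ sin λ, cos φ), giving ΔN = 452.963 + 15.485 + 327.941 = 796.39 m.
Horizontal magnitude = √(ΔE² + ΔN²) = √(612.65² + 796.39²) = 1004.78 m.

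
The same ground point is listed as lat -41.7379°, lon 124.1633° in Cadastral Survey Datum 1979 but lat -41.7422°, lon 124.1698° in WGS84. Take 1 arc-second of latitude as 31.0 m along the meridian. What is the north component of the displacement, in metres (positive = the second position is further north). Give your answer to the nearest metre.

ΔN = -480 m

Δφ = -41.7422° − -41.7379° = -0.0043°; Δλ = 124.1698° − 124.1633° = +0.0065°.
1° of latitude = 3600 × 31.00 = 111600 m.
ΔN = Δφ × 111600 = -479.9 m; ΔE = Δλ × 111600 × cos(-41.7379°) = +0.0065 × 111600 × 0.746198 = 541.3 m.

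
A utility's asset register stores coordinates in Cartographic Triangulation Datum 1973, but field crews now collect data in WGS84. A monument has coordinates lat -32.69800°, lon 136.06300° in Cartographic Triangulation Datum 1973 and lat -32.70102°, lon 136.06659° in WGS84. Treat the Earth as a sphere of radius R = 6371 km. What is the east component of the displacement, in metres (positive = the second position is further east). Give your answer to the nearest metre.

Δφ = -32.70102° − -32.69800° = -0.00302°; Δλ = 136.06659° − 136.06300° = +0.00359°.
1° along a meridian = πR/180 = 111195 m.
ΔN = Δφ × 111195 = -335.8 m; ΔE = Δλ × 111195 × cos(-32.69800°) = +0.00359 × 111195 × 0.841530 = 335.9 m.

ΔE = 336 m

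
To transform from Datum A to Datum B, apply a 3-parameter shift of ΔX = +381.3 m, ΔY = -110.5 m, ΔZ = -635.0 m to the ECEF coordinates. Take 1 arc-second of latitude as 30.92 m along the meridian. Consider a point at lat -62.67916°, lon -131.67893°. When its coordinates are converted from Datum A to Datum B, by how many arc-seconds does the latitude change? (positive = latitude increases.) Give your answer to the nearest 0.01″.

Δφ = -14.34″

sin φ = -0.888450, cos φ = 0.458973, sin λ = -0.746883, cos λ = -0.664956.
North component: ΔN = −sin φ cos λ·ΔX − sin φ sin λ·ΔY + cos φ·ΔZ = −(-0.888450)(-0.664956)(381.3) − (-0.888450)(-0.746883)(-110.5) + (0.458973)(-635.0) = -443.39 m.
1° of latitude spans 3600 × 30.92 = 111312 m, so Δφ = -443.39 / 111312 × 3600 = -14.340″.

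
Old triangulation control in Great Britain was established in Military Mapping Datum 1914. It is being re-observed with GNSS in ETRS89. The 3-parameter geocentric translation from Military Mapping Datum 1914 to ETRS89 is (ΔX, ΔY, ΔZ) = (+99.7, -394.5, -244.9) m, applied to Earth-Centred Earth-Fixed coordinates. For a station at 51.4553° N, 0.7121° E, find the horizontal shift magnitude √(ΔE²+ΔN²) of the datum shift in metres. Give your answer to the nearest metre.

456 m

The local east axis at (φ, λ) is (−sin λ, cos λ, 0), so ΔE = −sin(0.7121°)·99.7 + cos(0.7121°)·(-394.5) = -395.71 m.
The local north axis is (−sin φ cos λ, −sin φ sin λ, cos φ), giving ΔN = -77.972 + 3.835 − 152.603 = -226.74 m.
Horizontal magnitude = √(ΔE² + ΔN²) = √((-395.71)² + (-226.74)²) = 456.07 m.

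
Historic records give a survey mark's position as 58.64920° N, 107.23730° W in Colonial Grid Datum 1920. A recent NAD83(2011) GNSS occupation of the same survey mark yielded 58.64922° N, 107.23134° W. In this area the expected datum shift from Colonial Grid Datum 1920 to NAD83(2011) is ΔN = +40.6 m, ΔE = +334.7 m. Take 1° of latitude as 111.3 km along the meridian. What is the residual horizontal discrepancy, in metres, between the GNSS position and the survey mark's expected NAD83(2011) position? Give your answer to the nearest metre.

40 m

Observed coordinate differences: Δφ = +0.00002°, Δλ = +0.00596°.
Converting to metres (1° lat = 111300 m, cos φ = 0.520276): observed ΔN = 2.2 m, observed ΔE = 345.1 m.
Subtracting the expected shift leaves a residual of 2.2 − (40.6) = -38.4 m north and 345.1 − (334.7) = 10.4 m east.
Residual distance = √((-38.4)² + 10.4²) = 39.8 m.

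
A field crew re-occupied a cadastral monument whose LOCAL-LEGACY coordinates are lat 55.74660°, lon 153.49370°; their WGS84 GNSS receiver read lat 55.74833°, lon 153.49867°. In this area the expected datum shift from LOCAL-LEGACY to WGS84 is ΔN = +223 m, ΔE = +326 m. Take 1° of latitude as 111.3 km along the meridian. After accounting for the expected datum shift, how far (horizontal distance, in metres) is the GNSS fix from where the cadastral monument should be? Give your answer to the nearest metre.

Observed coordinate differences: Δφ = +0.00173°, Δλ = +0.00497°.
Converting to metres (1° lat = 111300 m, cos φ = 0.562854): observed ΔN = 192.5 m, observed ΔE = 311.3 m.
Subtracting the expected shift leaves a residual of 192.5 − (223) = -30.5 m north and 311.3 − (326) = -14.7 m east.
Residual distance = √((-30.5)² + (-14.7)²) = 33.8 m.

34 m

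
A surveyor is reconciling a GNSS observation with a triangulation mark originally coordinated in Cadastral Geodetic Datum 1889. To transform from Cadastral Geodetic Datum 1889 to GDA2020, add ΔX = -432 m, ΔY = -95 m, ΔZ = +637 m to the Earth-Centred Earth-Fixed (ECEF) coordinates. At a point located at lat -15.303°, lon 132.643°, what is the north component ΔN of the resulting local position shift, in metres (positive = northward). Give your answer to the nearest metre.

ΔN = 673 m

The local north axis is (−sin φ cos λ, −sin φ sin λ, cos φ), giving ΔN = 77.237 − 18.443 + 614.414 = 673.21 m.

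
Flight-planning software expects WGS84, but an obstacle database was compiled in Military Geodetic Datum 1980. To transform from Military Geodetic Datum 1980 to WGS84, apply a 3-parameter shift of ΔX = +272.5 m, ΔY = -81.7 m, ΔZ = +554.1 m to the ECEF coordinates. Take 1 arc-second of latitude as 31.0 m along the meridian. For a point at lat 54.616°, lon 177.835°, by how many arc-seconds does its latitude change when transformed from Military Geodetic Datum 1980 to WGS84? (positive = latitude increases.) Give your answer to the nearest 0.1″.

sin φ = 0.815290, cos φ = 0.579054, sin λ = 0.037777, cos λ = -0.999286.
North component: ΔN = −sin φ cos λ·ΔX − sin φ sin λ·ΔY + cos φ·ΔZ = −(0.815290)(-0.999286)(272.5) − (0.815290)(0.037777)(-81.7) + (0.579054)(554.1) = 545.38 m.
1° of latitude spans 3600 × 31.00 = 111600 m, so Δφ = 545.38 / 111600 × 3600 = 17.593″.

Δφ = 17.6″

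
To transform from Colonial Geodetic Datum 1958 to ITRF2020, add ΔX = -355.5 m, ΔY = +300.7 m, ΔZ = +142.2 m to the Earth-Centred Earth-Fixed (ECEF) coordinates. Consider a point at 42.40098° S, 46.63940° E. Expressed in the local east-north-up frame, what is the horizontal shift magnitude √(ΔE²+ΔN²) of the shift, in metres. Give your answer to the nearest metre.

473 m

The local east axis at (φ, λ) is (−sin λ, cos λ, 0), so ΔE = −sin(46.63940°)·(-355.5) + cos(46.63940°)·300.7 = 464.92 m.
The local north axis is (−sin φ cos λ, −sin φ sin λ, cos φ), giving ΔN = -164.588 + 147.421 + 105.007 = 87.84 m.
Horizontal magnitude = √(ΔE² + ΔN²) = √(464.92² + 87.84²) = 473.15 m.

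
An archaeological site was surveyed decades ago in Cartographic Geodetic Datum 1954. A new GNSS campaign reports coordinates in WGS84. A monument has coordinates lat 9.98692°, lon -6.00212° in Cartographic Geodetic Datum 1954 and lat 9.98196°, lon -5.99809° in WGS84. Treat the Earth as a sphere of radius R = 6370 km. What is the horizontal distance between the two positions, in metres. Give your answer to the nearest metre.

Δφ = 9.98196° − 9.98692° = -0.00496°; Δλ = -5.99809° − -6.00212° = +0.00403°.
1° along a meridian = πR/180 = 111177 m.
ΔN = Δφ × 111177 = -551.4 m; ΔE = Δλ × 111177 × cos(9.98692°) = +0.00403 × 111177 × 0.984847 = 441.3 m.
Distance = √(ΔE² + ΔN²) = √(441.3² + (-551.4)²) = 706.3 m.

706 m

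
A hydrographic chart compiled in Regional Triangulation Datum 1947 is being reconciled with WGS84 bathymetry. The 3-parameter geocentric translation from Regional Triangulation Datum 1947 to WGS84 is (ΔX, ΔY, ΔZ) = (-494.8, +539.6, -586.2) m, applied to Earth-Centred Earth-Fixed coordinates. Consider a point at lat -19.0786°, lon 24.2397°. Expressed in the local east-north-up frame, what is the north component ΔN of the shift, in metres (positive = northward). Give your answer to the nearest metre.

At φ = -19.0786°, λ = 24.2397°: sin φ = -0.326865, cos φ = 0.945071, sin λ = 0.410555, cos λ = 0.911836.
ΔN = −sin φ cos λ·ΔX − sin φ sin λ·ΔY + cos φ·ΔZ = −(-0.326865)(0.911836)(-494.8) − (-0.326865)(0.410555)(539.6) + (0.945071)(-586.2) = -629.06 m.

ΔN = -629 m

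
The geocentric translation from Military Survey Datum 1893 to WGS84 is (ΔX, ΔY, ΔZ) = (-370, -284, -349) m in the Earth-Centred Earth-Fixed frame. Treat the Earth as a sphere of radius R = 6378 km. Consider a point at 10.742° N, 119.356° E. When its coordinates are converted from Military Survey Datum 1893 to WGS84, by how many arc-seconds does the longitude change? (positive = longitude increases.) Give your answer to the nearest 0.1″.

Δλ = 15.2″

sin φ = 0.186387, cos φ = 0.982476, sin λ = 0.871591, cos λ = -0.490235.
East component: ΔE = −sin λ·ΔX + cos λ·ΔY = −(0.871591)(-370) + (-0.490235)(-284) = 461.72 m.
1° of latitude spans πR/180 = 111317 m; at latitude φ, 1° of longitude spans that × cos φ = 109366.4 m, so Δλ = 461.72 / 109366.4 × 3600 = 15.198″.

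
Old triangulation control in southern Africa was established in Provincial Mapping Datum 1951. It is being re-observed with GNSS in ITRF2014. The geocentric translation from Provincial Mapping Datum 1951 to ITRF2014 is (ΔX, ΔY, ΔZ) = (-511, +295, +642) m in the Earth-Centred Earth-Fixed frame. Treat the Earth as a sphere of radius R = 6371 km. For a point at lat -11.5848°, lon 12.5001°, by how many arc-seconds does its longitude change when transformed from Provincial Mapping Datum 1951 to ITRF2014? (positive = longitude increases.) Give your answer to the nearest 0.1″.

Δλ = 13.2″

sin φ = -0.200818, cos φ = 0.979629, sin λ = 0.216441, cos λ = 0.976296.
East component: ΔE = −sin λ·ΔX + cos λ·ΔY = −(0.216441)(-511) + (0.976296)(295) = 398.61 m.
1° of latitude spans πR/180 = 111195 m; at latitude φ, 1° of longitude spans that × cos φ = 108929.7 m, so Δλ = 398.61 / 108929.7 × 3600 = 13.174″.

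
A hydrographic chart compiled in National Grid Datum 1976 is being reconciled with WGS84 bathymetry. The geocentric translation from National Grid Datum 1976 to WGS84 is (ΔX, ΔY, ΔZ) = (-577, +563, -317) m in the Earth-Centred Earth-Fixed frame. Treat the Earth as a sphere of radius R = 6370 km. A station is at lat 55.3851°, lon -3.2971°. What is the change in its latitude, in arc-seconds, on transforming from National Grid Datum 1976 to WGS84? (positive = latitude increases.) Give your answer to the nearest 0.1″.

Δφ = 10.4″

sin φ = 0.822989, cos φ = 0.568058, sin λ = -0.057513, cos λ = 0.998345.
North component: ΔN = −sin φ cos λ·ΔX − sin φ sin λ·ΔY + cos φ·ΔZ = −(0.822989)(0.998345)(-577) − (0.822989)(-0.057513)(563) + (0.568058)(-317) = 320.65 m.
1° of latitude spans πR/180 = 111177 m, so Δφ = 320.65 / 111177 × 3600 = 10.383″.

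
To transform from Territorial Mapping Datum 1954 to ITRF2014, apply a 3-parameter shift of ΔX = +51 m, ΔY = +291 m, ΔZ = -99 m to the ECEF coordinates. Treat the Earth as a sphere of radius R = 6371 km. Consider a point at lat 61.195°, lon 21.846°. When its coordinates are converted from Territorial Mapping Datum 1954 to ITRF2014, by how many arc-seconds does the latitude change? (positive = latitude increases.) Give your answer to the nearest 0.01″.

Δφ = -5.96″

sin φ = 0.876265, cos φ = 0.481830, sin λ = 0.372113, cos λ = 0.928187.
North component: ΔN = −sin φ cos λ·ΔX − sin φ sin λ·ΔY + cos φ·ΔZ = −(0.876265)(0.928187)(51) − (0.876265)(0.372113)(291) + (0.481830)(-99) = -184.07 m.
1° of latitude spans πR/180 = 111195 m, so Δφ = -184.07 / 111195 × 3600 = -5.959″.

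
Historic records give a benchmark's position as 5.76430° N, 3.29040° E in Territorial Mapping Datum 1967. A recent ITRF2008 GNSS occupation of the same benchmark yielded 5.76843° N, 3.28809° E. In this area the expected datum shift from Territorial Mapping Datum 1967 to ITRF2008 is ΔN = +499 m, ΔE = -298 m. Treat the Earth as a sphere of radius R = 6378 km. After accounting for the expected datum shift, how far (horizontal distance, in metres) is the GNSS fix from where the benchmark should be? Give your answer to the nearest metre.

58 m

Observed coordinate differences: Δφ = +0.00413°, Δλ = -0.00231°.
Converting to metres (1° lat = 111317 m, cos φ = 0.994943): observed ΔN = 459.7 m, observed ΔE = -255.8 m.
Subtracting the expected shift leaves a residual of 459.7 − (499) = -39.3 m north and -255.8 − (-298) = 42.2 m east.
Residual distance = √((-39.3)² + 42.2²) = 57.6 m.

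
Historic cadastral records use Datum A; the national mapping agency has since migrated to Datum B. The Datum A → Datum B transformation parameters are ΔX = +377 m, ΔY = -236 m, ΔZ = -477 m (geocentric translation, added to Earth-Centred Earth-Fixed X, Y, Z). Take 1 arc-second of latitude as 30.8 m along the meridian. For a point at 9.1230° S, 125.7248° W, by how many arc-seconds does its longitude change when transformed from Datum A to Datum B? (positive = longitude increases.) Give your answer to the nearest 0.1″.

sin φ = -0.158554, cos φ = 0.987350, sin λ = -0.811831, cos λ = -0.583893.
East component: ΔE = −sin λ·ΔX + cos λ·ΔY = −(-0.811831)(377) + (-0.583893)(-236) = 443.86 m.
1° of latitude spans 3600 × 30.80 = 110880 m; at latitude φ, 1° of longitude spans that × cos φ = 109477.4 m, so Δλ = 443.86 / 109477.4 × 3600 = 14.596″.

Δλ = 14.6″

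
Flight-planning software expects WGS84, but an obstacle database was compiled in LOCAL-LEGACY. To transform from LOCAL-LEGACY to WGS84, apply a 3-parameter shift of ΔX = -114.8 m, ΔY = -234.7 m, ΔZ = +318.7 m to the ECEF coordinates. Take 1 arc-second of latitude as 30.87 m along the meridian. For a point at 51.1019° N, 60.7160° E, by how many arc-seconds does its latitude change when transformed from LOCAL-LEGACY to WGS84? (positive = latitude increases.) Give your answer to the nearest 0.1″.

sin φ = 0.778264, cos φ = 0.627937, sin λ = 0.872206, cos λ = 0.489139.
North component: ΔN = −sin φ cos λ·ΔX − sin φ sin λ·ΔY + cos φ·ΔZ = −(0.778264)(0.489139)(-114.8) − (0.778264)(0.872206)(-234.7) + (0.627937)(318.7) = 403.14 m.
1° of latitude spans 3600 × 30.87 = 111132 m, so Δφ = 403.14 / 111132 × 3600 = 13.059″.

Δφ = 13.1″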